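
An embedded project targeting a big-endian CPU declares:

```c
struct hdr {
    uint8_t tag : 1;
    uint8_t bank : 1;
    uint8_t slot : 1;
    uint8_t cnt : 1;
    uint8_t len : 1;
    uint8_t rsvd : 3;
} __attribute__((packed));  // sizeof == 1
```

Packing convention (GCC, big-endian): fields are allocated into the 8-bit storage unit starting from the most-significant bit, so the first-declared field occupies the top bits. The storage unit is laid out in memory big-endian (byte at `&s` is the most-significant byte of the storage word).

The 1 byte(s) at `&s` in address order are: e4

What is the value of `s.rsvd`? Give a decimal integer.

[0]=0xe4 (big-endian) → word 0xe4
tag:1 @ bit 7 → (0xe4>>7)&0x1 = 0x1
bank:1 @ bit 6 → (0xe4>>6)&0x1 = 0x1
slot:1 @ bit 5 → (0xe4>>5)&0x1 = 0x1
cnt:1 @ bit 4 → (0xe4>>4)&0x1 = 0x0
len:1 @ bit 3 → (0xe4>>3)&0x1 = 0x0
rsvd:3 @ bit 0 → (0xe4>>0)&0x7 = 0x4  ←

4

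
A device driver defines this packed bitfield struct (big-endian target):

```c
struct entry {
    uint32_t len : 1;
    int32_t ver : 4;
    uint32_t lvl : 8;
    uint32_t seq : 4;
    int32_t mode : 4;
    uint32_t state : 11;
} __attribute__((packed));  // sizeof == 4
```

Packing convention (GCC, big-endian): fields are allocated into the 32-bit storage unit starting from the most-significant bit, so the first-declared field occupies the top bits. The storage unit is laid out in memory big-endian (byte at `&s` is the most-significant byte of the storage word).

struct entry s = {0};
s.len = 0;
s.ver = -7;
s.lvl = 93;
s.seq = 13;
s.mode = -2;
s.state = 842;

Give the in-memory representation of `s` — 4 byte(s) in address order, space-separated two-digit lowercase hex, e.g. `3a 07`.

len (1b) val=0 bits=0x0 at bit 31: 0x00000000
ver (4b) val=-7 bits=0x9 at bit 27: 0x48000000
lvl (8b) val=93 bits=0x5d at bit 19: 0x4ae80000
seq (4b) val=13 bits=0xd at bit 15: 0x4aee8000
mode (4b) val=-2 bits=0xe at bit 11: 0x4aeef000
state (11b) val=842 bits=0x34a at bit 0: 0x4aeef34a
word = 0x4aeef34a → big-endian bytes:
  [0]=0x4a  [1]=0xee  [2]=0xf3  [3]=0x4a

4a ee f3 4a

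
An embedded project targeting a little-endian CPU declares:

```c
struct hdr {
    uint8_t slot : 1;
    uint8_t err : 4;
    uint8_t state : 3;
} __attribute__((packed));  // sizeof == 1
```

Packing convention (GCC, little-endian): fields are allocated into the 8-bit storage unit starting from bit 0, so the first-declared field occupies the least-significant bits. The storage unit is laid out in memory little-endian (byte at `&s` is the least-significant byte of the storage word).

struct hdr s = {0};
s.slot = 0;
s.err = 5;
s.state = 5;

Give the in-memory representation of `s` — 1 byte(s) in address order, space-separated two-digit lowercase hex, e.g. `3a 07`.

aa

slot:1 = 0 → 0x0 << 0 → word 0x00
err:4 = 5 → 0x5 << 1 → word 0x0a
state:3 = 5 → 0x5 << 5 → word 0xaa
word = 0xaa → little-endian bytes:
  [0]=0xaa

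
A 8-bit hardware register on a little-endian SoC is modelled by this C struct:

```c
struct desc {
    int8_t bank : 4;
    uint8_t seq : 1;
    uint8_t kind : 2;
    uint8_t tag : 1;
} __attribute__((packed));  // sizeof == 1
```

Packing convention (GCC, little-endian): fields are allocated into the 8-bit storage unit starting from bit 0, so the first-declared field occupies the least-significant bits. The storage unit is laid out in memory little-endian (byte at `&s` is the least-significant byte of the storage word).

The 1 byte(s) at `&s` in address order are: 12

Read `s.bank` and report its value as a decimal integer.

[0]=0x12 (little-endian) → word 0x12
bank [0+:4] = (word>>0) & 0xf = 2  ←
seq [4+:1] = (word>>4) & 0x1 = 1
kind [5+:2] = (word>>5) & 0x3 = 0
tag [7+:1] = (word>>7) & 0x1 = 0
bank signed 4b, MSB=0: value = 2

2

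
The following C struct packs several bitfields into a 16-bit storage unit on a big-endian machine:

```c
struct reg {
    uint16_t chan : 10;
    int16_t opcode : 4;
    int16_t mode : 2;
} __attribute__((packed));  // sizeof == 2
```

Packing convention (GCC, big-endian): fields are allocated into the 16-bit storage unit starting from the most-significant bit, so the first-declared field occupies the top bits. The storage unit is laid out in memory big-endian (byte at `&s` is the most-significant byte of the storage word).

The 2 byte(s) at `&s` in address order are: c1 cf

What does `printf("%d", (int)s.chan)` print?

775

[0]=0xc1 [1]=0xcf (big-endian) → word 0xc1cf
chan [6+:10] = (word>>6) & 0x3ff = 775  ←
opcode [2+:4] = (word>>2) & 0xf = 3
mode [0+:2] = (word>>0) & 0x3 = 3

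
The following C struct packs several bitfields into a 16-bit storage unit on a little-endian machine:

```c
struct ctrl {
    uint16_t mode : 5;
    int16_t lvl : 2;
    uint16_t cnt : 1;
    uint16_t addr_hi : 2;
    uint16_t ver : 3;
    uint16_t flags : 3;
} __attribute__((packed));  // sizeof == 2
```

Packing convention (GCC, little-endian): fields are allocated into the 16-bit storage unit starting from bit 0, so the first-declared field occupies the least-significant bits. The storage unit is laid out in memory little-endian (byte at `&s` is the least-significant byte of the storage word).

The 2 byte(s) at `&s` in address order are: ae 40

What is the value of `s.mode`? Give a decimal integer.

[0]=0xae [1]=0x40 (little-endian) → word 0x40ae
mode [0+:5] = (word>>0) & 0x1f = 14  ←
lvl [5+:2] = (word>>5) & 0x3 = 1
cnt [7+:1] = (word>>7) & 0x1 = 1
addr_hi [8+:2] = (word>>8) & 0x3 = 0
ver [10+:3] = (word>>10) & 0x7 = 0
flags [13+:3] = (word>>13) & 0x7 = 2

14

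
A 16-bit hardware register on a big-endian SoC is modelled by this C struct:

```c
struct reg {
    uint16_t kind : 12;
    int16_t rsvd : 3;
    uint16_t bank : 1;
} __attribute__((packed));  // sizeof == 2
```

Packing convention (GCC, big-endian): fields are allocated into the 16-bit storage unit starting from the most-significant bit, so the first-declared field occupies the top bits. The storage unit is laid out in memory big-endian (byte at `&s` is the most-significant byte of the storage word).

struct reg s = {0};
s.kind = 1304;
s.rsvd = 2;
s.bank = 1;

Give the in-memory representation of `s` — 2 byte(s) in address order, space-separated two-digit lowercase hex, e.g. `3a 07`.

kind:12 = 1304 → 0x518 << 4 → word 0x5180
rsvd:3 = 2 → 0x2 << 1 → word 0x5184
bank:1 = 1 → 0x1 << 0 → word 0x5185
word = 0x5185 → big-endian bytes:
  [0]=0x51  [1]=0x85

51 85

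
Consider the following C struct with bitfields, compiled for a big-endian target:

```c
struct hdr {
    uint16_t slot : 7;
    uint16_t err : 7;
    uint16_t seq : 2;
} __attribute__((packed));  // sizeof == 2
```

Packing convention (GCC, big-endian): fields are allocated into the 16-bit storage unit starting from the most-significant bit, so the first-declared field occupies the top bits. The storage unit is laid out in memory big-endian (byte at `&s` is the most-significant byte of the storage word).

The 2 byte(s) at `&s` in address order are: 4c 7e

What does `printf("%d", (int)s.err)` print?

31

[0]=0x4c [1]=0x7e (big-endian) → word 0x4c7e
slot [9+:7] = (word>>9) & 0x7f = 38
err [2+:7] = (word>>2) & 0x7f = 31  ←
seq [0+:2] = (word>>0) & 0x3 = 2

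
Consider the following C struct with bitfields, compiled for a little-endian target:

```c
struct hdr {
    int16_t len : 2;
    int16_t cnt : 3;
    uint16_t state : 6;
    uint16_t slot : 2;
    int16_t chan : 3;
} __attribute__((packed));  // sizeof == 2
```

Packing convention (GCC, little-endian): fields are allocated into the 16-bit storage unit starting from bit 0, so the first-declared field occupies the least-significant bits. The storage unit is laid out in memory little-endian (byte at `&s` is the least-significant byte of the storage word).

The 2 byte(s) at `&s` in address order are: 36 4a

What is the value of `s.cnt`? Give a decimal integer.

[0]=0x36 [1]=0x4a (little-endian) → word 0x4a36
len:2 @ bit 0 → (0x4a36>>0)&0x3 = 0x2
cnt:3 @ bit 2 → (0x4a36>>2)&0x7 = 0x5  ←
state:6 @ bit 5 → (0x4a36>>5)&0x3f = 0x11
slot:2 @ bit 11 → (0x4a36>>11)&0x3 = 0x1
chan:3 @ bit 13 → (0x4a36>>13)&0x7 = 0x2
cnt signed 3b, MSB=1: 5 - 8 = -3

-3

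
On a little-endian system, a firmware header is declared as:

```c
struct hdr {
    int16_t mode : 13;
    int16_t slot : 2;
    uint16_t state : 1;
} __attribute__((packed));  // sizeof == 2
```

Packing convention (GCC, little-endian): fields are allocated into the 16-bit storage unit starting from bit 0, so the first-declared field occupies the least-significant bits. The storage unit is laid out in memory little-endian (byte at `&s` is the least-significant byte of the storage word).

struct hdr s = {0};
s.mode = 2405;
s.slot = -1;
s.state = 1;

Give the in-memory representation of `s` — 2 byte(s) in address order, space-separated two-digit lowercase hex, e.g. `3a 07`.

[0+:13] mode=2405 & 0x1fff = 0x965; word=0x0965
[13+:2] slot=-1 & 0x3 = 0x3; word=0x6965
[15+:1] state=1 & 0x1 = 0x1; word=0xe965
word = 0xe965 → little-endian bytes:
  [0]=0x65  [1]=0xe9

65 e9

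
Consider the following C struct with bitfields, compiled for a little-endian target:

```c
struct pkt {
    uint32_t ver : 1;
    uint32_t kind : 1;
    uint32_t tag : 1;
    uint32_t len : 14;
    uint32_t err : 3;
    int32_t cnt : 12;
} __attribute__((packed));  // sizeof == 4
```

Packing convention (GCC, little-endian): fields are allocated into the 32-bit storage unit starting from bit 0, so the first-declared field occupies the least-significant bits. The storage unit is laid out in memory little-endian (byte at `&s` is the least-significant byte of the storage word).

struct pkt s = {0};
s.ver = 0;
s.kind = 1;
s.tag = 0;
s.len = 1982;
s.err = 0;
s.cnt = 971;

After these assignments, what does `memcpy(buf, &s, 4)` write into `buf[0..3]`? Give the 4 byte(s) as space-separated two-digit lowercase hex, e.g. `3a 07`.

[0+:1] ver=0 & 0x1 = 0x0; word=0x00000000
[1+:1] kind=1 & 0x1 = 0x1; word=0x00000002
[2+:1] tag=0 & 0x1 = 0x0; word=0x00000002
[3+:14] len=1982 & 0x3fff = 0x7be; word=0x00003df2
[17+:3] err=0 & 0x7 = 0x0; word=0x00003df2
[20+:12] cnt=971 & 0xfff = 0x3cb; word=0x3cb03df2
word = 0x3cb03df2 → little-endian bytes:
  [0]=0xf2  [1]=0x3d  [2]=0xb0  [3]=0x3c

f2 3d b0 3c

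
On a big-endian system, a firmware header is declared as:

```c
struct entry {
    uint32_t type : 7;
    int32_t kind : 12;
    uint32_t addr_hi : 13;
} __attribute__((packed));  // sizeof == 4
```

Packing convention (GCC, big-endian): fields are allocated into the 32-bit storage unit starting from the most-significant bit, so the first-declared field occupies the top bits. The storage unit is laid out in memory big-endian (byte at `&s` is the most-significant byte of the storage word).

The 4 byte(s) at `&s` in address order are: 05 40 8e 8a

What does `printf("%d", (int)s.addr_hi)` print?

3722

[0]=0x05 [1]=0x40 [2]=0x8e [3]=0x8a (big-endian) → word 0x05408e8a
type [25+:7] = (word>>25) & 0x7f = 2
kind [13+:12] = (word>>13) & 0xfff = 2564
addr_hi [0+:13] = (word>>0) & 0x1fff = 3722  ←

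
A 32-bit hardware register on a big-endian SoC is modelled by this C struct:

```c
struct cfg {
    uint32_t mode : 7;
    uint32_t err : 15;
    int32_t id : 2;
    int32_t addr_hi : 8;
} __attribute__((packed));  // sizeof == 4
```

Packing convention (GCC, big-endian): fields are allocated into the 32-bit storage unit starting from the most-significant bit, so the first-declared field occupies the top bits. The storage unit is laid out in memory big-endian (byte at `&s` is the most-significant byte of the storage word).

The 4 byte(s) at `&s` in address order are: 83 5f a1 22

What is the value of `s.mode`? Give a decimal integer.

65

[0]=0x83 [1]=0x5f [2]=0xa1 [3]=0x22 (big-endian) → word 0x835fa122
mode [25+:7] = (word>>25) & 0x7f = 65  ←
err [10+:15] = (word>>10) & 0x7fff = 22504
id [8+:2] = (word>>8) & 0x3 = 1
addr_hi [0+:8] = (word>>0) & 0xff = 34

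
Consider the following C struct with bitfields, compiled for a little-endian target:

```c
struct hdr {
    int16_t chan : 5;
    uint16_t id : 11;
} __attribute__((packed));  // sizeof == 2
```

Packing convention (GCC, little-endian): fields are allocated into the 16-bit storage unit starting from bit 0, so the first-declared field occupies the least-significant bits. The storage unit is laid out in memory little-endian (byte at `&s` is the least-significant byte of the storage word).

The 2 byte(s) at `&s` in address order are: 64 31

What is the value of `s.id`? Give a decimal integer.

395

[0]=0x64 [1]=0x31 (little-endian) → word 0x3164
chan [0+:5] = (word>>0) & 0x1f = 4
id [5+:11] = (word>>5) & 0x7ff = 395  ←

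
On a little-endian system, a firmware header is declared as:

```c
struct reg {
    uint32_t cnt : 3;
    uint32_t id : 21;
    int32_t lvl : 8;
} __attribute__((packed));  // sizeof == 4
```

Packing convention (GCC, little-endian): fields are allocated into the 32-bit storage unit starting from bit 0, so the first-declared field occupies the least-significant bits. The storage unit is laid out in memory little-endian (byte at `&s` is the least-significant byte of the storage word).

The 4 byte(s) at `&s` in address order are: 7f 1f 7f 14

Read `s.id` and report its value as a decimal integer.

[0]=0x7f [1]=0x1f [2]=0x7f [3]=0x14 (little-endian) → word 0x147f1f7f
cnt:3 @ bit 0 → (0x147f1f7f>>0)&0x7 = 0x7
id:21 @ bit 3 → (0x147f1f7f>>3)&0x1fffff = 0xfe3ef  ←
lvl:8 @ bit 24 → (0x147f1f7f>>24)&0xff = 0x14

1041391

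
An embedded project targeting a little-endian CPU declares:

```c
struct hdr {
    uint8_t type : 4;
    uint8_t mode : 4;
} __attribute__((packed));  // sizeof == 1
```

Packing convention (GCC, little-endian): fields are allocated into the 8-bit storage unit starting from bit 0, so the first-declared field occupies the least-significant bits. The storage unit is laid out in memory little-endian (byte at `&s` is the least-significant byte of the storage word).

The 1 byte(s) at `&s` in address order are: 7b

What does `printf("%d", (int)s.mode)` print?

[0]=0x7b (little-endian) → word 0x7b
type:4 @ bit 0 → (0x7b>>0)&0xf = 0xb
mode:4 @ bit 4 → (0x7b>>4)&0xf = 0x7  ←

7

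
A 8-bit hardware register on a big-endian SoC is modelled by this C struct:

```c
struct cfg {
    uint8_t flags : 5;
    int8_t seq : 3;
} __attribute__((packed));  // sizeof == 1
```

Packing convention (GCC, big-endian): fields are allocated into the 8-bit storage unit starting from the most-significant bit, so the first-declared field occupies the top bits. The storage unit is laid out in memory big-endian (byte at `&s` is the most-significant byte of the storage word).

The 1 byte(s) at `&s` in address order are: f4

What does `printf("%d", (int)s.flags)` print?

30

[0]=0xf4 (big-endian) → word 0xf4
flags [3+:5] = (word>>3) & 0x1f = 30  ←
seq [0+:3] = (word>>0) & 0x7 = 4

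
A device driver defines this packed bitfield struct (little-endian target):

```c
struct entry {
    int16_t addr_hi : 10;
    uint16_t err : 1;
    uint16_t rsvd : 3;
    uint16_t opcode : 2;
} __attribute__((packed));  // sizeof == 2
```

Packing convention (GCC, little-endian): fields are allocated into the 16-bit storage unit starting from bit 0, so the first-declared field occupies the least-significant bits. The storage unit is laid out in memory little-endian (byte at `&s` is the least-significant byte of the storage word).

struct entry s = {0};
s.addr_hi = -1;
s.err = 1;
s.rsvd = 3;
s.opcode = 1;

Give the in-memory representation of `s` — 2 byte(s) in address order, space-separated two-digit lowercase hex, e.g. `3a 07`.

[0+:10] addr_hi=-1 & 0x3ff = 0x3ff; word=0x03ff
[10+:1] err=1 & 0x1 = 0x1; word=0x07ff
[11+:3] rsvd=3 & 0x7 = 0x3; word=0x1fff
[14+:2] opcode=1 & 0x3 = 0x1; word=0x5fff
word = 0x5fff → little-endian bytes:
  [0]=0xff  [1]=0x5f

ff 5f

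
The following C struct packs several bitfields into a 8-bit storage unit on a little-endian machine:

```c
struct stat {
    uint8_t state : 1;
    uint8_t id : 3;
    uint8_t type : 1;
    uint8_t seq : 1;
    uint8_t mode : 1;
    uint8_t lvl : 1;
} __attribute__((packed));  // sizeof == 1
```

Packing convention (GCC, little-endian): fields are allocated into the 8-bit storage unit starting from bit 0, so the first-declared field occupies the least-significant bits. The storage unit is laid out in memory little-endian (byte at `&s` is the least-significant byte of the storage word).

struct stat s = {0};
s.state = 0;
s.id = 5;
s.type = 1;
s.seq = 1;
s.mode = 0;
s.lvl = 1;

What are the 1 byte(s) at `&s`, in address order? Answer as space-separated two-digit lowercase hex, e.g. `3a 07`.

[0+:1] state=0 & 0x1 = 0x0; word=0x00
[1+:3] id=5 & 0x7 = 0x5; word=0x0a
[4+:1] type=1 & 0x1 = 0x1; word=0x1a
[5+:1] seq=1 & 0x1 = 0x1; word=0x3a
[6+:1] mode=0 & 0x1 = 0x0; word=0x3a
[7+:1] lvl=1 & 0x1 = 0x1; word=0xba
word = 0xba → little-endian bytes:
  [0]=0xba

ba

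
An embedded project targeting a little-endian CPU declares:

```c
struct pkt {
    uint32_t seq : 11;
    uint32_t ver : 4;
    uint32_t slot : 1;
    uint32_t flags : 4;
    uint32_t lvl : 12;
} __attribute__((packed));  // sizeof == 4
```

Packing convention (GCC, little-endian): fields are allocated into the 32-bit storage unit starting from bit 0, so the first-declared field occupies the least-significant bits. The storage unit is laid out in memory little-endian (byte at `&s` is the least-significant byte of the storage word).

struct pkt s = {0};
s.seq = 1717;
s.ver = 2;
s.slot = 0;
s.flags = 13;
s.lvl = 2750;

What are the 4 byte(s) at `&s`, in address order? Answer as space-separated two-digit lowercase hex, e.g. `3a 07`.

b5 16 ed ab

seq:11 = 1717 → 0x6b5 << 0 → word 0x000006b5
ver:4 = 2 → 0x2 << 11 → word 0x000016b5
slot:1 = 0 → 0x0 << 15 → word 0x000016b5
flags:4 = 13 → 0xd << 16 → word 0x000d16b5
lvl:12 = 2750 → 0xabe << 20 → word 0xabed16b5
word = 0xabed16b5 → little-endian bytes:
  [0]=0xb5  [1]=0x16  [2]=0xed  [3]=0xab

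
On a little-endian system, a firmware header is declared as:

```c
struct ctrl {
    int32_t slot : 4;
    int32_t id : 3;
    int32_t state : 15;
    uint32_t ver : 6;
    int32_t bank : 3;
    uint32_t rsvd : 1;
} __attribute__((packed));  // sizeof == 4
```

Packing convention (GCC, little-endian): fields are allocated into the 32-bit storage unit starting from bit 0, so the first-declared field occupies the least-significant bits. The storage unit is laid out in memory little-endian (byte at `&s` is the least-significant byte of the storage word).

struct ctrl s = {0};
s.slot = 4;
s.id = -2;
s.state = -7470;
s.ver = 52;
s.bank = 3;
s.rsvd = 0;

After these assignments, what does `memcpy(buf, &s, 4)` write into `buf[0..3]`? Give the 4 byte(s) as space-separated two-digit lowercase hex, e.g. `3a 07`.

slot (4b) val=4 bits=0x4 at bit 0: 0x00000004
id (3b) val=-2 bits=0x6 at bit 4: 0x00000064
state (15b) val=-7470 bits=0x62d2 at bit 7: 0x00316964
ver (6b) val=52 bits=0x34 at bit 22: 0x0d316964
bank (3b) val=3 bits=0x3 at bit 28: 0x3d316964
rsvd (1b) val=0 bits=0x0 at bit 31: 0x3d316964
word = 0x3d316964 → little-endian bytes:
  [0]=0x64  [1]=0x69  [2]=0x31  [3]=0x3d

64 69 31 3d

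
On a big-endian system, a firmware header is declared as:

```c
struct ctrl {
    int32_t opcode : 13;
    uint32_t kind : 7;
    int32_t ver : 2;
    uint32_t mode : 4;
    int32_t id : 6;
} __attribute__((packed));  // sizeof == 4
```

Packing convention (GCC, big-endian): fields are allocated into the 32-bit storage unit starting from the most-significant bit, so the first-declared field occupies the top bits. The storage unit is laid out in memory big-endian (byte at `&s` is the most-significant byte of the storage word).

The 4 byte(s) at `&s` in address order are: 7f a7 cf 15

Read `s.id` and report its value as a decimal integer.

21

[0]=0x7f [1]=0xa7 [2]=0xcf [3]=0x15 (big-endian) → word 0x7fa7cf15
opcode:13 @ bit 19 → (0x7fa7cf15>>19)&0x1fff = 0xff4
kind:7 @ bit 12 → (0x7fa7cf15>>12)&0x7f = 0x7c
ver:2 @ bit 10 → (0x7fa7cf15>>10)&0x3 = 0x3
mode:4 @ bit 6 → (0x7fa7cf15>>6)&0xf = 0xc
id:6 @ bit 0 → (0x7fa7cf15>>0)&0x3f = 0x15  ←
id signed 6b, MSB=0: value = 21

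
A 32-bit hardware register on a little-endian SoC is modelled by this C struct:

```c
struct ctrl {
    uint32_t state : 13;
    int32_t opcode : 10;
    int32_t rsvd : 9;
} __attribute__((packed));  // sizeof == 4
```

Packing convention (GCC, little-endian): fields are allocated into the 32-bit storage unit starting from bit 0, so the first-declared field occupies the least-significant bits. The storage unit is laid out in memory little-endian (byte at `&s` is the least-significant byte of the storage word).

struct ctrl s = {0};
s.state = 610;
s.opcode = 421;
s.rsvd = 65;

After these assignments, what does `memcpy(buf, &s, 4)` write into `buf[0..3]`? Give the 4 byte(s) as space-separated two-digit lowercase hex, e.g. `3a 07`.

state:13 = 610 → 0x262 << 0 → word 0x00000262
opcode:10 = 421 → 0x1a5 << 13 → word 0x0034a262
rsvd:9 = 65 → 0x41 << 23 → word 0x20b4a262
word = 0x20b4a262 → little-endian bytes:
  [0]=0x62  [1]=0xa2  [2]=0xb4  [3]=0x20

62 a2 b4 20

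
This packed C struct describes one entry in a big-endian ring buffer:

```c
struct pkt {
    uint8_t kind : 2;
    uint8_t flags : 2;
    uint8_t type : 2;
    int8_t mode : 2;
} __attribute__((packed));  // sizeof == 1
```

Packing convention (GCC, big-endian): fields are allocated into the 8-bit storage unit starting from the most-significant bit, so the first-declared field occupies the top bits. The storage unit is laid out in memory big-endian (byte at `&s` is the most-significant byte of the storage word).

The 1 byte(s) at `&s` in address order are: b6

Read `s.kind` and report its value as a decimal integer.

[0]=0xb6 (big-endian) → word 0xb6
kind:2 @ bit 6 → (0xb6>>6)&0x3 = 0x2  ←
flags:2 @ bit 4 → (0xb6>>4)&0x3 = 0x3
type:2 @ bit 2 → (0xb6>>2)&0x3 = 0x1
mode:2 @ bit 0 → (0xb6>>0)&0x3 = 0x2

2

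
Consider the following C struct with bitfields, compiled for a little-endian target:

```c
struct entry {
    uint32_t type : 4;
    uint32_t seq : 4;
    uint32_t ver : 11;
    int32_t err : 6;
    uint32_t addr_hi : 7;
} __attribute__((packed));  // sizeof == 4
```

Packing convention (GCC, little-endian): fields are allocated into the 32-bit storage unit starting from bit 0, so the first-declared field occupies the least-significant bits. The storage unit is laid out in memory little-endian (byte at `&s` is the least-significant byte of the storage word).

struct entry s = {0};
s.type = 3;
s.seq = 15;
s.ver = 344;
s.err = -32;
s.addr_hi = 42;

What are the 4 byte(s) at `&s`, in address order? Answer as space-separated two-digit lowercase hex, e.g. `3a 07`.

f3 58 01 55

[0+:4] type=3 & 0xf = 0x3; word=0x00000003
[4+:4] seq=15 & 0xf = 0xf; word=0x000000f3
[8+:11] ver=344 & 0x7ff = 0x158; word=0x000158f3
[19+:6] err=-32 & 0x3f = 0x20; word=0x010158f3
[25+:7] addr_hi=42 & 0x7f = 0x2a; word=0x550158f3
word = 0x550158f3 → little-endian bytes:
  [0]=0xf3  [1]=0x58  [2]=0x01  [3]=0x55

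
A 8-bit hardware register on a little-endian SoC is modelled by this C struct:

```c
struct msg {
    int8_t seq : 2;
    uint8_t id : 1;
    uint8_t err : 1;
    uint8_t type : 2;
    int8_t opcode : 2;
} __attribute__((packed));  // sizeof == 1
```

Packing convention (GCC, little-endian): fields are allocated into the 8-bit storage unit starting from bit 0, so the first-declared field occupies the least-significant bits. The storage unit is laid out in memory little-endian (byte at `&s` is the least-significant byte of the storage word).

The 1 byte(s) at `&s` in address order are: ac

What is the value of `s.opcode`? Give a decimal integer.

[0]=0xac (little-endian) → word 0xac
seq [0+:2] = (word>>0) & 0x3 = 0
id [2+:1] = (word>>2) & 0x1 = 1
err [3+:1] = (word>>3) & 0x1 = 1
type [4+:2] = (word>>4) & 0x3 = 2
opcode [6+:2] = (word>>6) & 0x3 = 2  ←
opcode signed 2b, MSB=1: 2 - 4 = -2

-2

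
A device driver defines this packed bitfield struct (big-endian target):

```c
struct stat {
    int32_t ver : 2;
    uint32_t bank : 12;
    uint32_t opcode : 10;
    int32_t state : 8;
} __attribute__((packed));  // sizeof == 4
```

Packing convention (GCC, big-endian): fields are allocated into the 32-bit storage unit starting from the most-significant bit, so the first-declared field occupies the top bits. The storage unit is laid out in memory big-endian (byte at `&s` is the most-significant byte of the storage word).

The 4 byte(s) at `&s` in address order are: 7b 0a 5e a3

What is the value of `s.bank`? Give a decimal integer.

[0]=0x7b [1]=0x0a [2]=0x5e [3]=0xa3 (big-endian) → word 0x7b0a5ea3
ver [30+:2] = (word>>30) & 0x3 = 1
bank [18+:12] = (word>>18) & 0xfff = 3778  ←
opcode [8+:10] = (word>>8) & 0x3ff = 606
state [0+:8] = (word>>0) & 0xff = 163

3778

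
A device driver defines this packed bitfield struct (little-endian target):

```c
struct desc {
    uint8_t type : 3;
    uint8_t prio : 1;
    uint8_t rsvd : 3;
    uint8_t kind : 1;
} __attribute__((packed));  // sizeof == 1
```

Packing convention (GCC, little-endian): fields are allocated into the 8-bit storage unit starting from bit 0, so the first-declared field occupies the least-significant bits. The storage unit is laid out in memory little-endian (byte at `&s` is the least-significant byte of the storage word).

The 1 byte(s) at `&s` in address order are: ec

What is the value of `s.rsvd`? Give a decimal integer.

[0]=0xec (little-endian) → word 0xec
type:3 @ bit 0 → (0xec>>0)&0x7 = 0x4
prio:1 @ bit 3 → (0xec>>3)&0x1 = 0x1
rsvd:3 @ bit 4 → (0xec>>4)&0x7 = 0x6  ←
kind:1 @ bit 7 → (0xec>>7)&0x1 = 0x1

6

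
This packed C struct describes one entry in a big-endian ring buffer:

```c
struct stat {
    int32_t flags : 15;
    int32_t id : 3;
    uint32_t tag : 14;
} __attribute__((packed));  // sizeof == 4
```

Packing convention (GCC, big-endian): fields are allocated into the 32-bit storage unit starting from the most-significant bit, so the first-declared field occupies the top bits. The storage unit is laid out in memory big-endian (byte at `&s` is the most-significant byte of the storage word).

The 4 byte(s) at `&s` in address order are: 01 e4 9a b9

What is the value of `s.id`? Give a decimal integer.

[0]=0x01 [1]=0xe4 [2]=0x9a [3]=0xb9 (big-endian) → word 0x01e49ab9
flags:15 @ bit 17 → (0x01e49ab9>>17)&0x7fff = 0xf2
id:3 @ bit 14 → (0x01e49ab9>>14)&0x7 = 0x2  ←
tag:14 @ bit 0 → (0x01e49ab9>>0)&0x3fff = 0x1ab9
id signed 3b, MSB=0: value = 2

2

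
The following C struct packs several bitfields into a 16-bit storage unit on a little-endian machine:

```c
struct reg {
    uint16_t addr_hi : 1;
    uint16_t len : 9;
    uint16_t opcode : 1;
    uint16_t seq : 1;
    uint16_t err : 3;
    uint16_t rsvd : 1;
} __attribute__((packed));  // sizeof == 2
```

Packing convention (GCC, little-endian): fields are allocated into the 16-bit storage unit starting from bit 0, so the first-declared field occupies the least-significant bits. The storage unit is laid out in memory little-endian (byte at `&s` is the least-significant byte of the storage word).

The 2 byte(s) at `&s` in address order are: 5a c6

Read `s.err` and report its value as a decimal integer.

4

[0]=0x5a [1]=0xc6 (little-endian) → word 0xc65a
addr_hi [0+:1] = (word>>0) & 0x1 = 0
len [1+:9] = (word>>1) & 0x1ff = 301
opcode [10+:1] = (word>>10) & 0x1 = 1
seq [11+:1] = (word>>11) & 0x1 = 0
err [12+:3] = (word>>12) & 0x7 = 4  ←
rsvd [15+:1] = (word>>15) & 0x1 = 1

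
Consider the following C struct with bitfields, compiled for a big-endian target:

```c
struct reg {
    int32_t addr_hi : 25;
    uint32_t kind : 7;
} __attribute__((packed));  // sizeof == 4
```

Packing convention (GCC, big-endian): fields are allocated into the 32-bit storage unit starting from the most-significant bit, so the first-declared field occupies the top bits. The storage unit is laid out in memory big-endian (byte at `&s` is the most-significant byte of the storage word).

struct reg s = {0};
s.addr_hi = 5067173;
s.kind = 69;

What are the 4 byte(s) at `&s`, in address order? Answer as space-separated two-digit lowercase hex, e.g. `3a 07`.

[7+:25] addr_hi=5067173 & 0x1ffffff = 0x4d51a5; word=0x26a8d280
[0+:7] kind=69 & 0x7f = 0x45; word=0x26a8d2c5
word = 0x26a8d2c5 → big-endian bytes:
  [0]=0x26  [1]=0xa8  [2]=0xd2  [3]=0xc5

26 a8 d2 c5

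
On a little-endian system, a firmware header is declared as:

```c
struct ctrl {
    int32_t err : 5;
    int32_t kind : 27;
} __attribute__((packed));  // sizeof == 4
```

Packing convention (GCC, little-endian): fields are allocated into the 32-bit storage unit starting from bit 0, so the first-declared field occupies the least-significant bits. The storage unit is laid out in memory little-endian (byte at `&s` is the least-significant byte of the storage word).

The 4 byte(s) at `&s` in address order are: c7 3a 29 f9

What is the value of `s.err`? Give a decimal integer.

[0]=0xc7 [1]=0x3a [2]=0x29 [3]=0xf9 (little-endian) → word 0xf9293ac7
err:5 @ bit 0 → (0xf9293ac7>>0)&0x1f = 0x7  ←
kind:27 @ bit 5 → (0xf9293ac7>>5)&0x7ffffff = 0x7c949d6
err signed 5b, MSB=0: value = 7

7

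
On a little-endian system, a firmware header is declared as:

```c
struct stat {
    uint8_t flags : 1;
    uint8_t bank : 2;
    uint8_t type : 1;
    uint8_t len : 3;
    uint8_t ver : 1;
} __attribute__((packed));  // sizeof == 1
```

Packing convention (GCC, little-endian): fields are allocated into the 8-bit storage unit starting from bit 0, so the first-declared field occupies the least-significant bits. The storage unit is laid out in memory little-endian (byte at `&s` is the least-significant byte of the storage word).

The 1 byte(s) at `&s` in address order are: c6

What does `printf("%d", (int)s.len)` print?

[0]=0xc6 (little-endian) → word 0xc6
flags [0+:1] = (word>>0) & 0x1 = 0
bank [1+:2] = (word>>1) & 0x3 = 3
type [3+:1] = (word>>3) & 0x1 = 0
len [4+:3] = (word>>4) & 0x7 = 4  ←
ver [7+:1] = (word>>7) & 0x1 = 1

4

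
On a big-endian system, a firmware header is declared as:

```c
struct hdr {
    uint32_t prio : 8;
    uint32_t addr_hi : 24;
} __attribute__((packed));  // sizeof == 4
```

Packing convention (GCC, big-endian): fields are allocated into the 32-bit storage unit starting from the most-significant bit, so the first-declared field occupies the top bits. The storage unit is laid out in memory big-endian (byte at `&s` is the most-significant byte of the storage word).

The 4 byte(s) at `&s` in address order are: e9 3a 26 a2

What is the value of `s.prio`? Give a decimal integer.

[0]=0xe9 [1]=0x3a [2]=0x26 [3]=0xa2 (big-endian) → word 0xe93a26a2
prio [24+:8] = (word>>24) & 0xff = 233  ←
addr_hi [0+:24] = (word>>0) & 0xffffff = 3810978

233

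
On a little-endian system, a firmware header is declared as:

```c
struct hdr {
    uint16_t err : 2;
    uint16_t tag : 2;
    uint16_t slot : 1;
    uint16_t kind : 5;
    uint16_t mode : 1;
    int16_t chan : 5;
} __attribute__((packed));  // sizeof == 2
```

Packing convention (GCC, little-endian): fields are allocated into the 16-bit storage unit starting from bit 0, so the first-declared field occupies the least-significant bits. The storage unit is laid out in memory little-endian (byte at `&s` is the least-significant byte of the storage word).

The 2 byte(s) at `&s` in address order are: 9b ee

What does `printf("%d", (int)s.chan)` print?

[0]=0x9b [1]=0xee (little-endian) → word 0xee9b
err:2 @ bit 0 → (0xee9b>>0)&0x3 = 0x3
tag:2 @ bit 2 → (0xee9b>>2)&0x3 = 0x2
slot:1 @ bit 4 → (0xee9b>>4)&0x1 = 0x1
kind:5 @ bit 5 → (0xee9b>>5)&0x1f = 0x14
mode:1 @ bit 10 → (0xee9b>>10)&0x1 = 0x1
chan:5 @ bit 11 → (0xee9b>>11)&0x1f = 0x1d  ←
chan signed 5b, MSB=1: 29 - 32 = -3

-3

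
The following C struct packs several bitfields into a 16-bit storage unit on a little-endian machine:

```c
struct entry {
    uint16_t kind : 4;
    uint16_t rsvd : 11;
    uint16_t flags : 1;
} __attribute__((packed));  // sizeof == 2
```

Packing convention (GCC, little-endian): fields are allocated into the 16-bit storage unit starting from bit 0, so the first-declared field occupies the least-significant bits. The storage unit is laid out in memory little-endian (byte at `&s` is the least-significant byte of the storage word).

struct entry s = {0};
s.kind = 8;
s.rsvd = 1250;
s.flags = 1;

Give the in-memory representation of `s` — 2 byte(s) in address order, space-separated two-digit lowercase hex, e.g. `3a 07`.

28 ce

kind (4b) val=8 bits=0x8 at bit 0: 0x0008
rsvd (11b) val=1250 bits=0x4e2 at bit 4: 0x4e28
flags (1b) val=1 bits=0x1 at bit 15: 0xce28
word = 0xce28 → little-endian bytes:
  [0]=0x28  [1]=0xce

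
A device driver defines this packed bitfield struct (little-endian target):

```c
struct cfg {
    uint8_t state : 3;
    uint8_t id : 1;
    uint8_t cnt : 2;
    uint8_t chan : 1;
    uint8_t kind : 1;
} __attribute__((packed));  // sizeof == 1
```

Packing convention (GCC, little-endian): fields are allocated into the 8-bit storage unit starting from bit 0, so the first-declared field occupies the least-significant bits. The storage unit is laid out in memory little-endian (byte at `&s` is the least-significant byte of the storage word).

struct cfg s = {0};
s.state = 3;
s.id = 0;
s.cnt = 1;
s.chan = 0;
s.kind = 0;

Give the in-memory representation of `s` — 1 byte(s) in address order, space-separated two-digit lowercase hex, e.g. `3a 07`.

[0+:3] state=3 & 0x7 = 0x3; word=0x03
[3+:1] id=0 & 0x1 = 0x0; word=0x03
[4+:2] cnt=1 & 0x3 = 0x1; word=0x13
[6+:1] chan=0 & 0x1 = 0x0; word=0x13
[7+:1] kind=0 & 0x1 = 0x0; word=0x13
word = 0x13 → little-endian bytes:
  [0]=0x13

13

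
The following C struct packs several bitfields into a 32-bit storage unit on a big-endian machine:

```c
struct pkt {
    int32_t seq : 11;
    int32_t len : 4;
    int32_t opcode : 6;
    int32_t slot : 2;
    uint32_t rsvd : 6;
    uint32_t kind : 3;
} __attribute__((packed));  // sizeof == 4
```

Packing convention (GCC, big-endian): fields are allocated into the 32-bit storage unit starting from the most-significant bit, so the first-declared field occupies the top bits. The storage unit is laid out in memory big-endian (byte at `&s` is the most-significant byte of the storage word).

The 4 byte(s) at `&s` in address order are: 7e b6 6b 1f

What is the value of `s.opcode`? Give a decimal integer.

[0]=0x7e [1]=0xb6 [2]=0x6b [3]=0x1f (big-endian) → word 0x7eb66b1f
seq [21+:11] = (word>>21) & 0x7ff = 1013
len [17+:4] = (word>>17) & 0xf = 11
opcode [11+:6] = (word>>11) & 0x3f = 13  ←
slot [9+:2] = (word>>9) & 0x3 = 1
rsvd [3+:6] = (word>>3) & 0x3f = 35
kind [0+:3] = (word>>0) & 0x7 = 7
opcode signed 6b, MSB=0: value = 13

13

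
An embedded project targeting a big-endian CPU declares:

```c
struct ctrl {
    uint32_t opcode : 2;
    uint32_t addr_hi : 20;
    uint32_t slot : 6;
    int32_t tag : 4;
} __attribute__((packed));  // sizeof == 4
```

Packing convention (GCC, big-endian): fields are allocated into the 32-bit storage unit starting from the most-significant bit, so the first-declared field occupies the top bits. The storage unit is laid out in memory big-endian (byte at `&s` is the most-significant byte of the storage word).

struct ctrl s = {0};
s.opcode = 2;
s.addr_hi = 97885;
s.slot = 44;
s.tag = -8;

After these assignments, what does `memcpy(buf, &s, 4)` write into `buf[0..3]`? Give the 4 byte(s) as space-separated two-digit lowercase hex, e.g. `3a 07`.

85 f9 76 c8

[30+:2] opcode=2 & 0x3 = 0x2; word=0x80000000
[10+:20] addr_hi=97885 & 0xfffff = 0x17e5d; word=0x85f97400
[4+:6] slot=44 & 0x3f = 0x2c; word=0x85f976c0
[0+:4] tag=-8 & 0xf = 0x8; word=0x85f976c8
word = 0x85f976c8 → big-endian bytes:
  [0]=0x85  [1]=0xf9  [2]=0x76  [3]=0xc8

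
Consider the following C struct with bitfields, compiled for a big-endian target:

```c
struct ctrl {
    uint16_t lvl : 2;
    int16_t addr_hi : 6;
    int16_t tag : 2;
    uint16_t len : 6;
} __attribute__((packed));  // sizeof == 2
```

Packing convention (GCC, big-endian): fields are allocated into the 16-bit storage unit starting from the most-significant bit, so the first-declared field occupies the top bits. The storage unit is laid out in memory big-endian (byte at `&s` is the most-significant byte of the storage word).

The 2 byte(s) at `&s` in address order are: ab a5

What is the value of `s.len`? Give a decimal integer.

37

[0]=0xab [1]=0xa5 (big-endian) → word 0xaba5
lvl [14+:2] = (word>>14) & 0x3 = 2
addr_hi [8+:6] = (word>>8) & 0x3f = 43
tag [6+:2] = (word>>6) & 0x3 = 2
len [0+:6] = (word>>0) & 0x3f = 37  ←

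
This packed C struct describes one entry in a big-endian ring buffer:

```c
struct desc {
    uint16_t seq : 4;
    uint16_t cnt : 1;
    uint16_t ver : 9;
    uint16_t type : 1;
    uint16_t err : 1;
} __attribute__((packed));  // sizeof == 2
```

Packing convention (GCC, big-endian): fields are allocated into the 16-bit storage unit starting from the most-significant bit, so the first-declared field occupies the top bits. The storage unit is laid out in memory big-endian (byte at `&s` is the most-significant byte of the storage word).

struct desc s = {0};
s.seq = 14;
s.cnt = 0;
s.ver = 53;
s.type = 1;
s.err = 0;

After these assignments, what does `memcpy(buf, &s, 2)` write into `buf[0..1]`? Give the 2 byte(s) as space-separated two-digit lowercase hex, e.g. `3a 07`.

e0 d6

seq (4b) val=14 bits=0xe at bit 12: 0xe000
cnt (1b) val=0 bits=0x0 at bit 11: 0xe000
ver (9b) val=53 bits=0x35 at bit 2: 0xe0d4
type (1b) val=1 bits=0x1 at bit 1: 0xe0d6
err (1b) val=0 bits=0x0 at bit 0: 0xe0d6
word = 0xe0d6 → big-endian bytes:
  [0]=0xe0  [1]=0xd6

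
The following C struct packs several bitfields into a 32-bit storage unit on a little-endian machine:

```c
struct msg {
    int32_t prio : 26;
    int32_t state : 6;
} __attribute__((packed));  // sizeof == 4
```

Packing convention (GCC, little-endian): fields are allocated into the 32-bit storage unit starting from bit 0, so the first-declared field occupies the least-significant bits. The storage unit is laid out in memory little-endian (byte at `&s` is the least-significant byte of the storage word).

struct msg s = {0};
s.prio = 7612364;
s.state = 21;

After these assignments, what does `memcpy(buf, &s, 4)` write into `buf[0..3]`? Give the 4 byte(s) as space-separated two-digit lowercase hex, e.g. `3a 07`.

prio:26 = 7612364 → 0x7427cc << 0 → word 0x007427cc
state:6 = 21 → 0x15 << 26 → word 0x547427cc
word = 0x547427cc → little-endian bytes:
  [0]=0xcc  [1]=0x27  [2]=0x74  [3]=0x54

cc 27 74 54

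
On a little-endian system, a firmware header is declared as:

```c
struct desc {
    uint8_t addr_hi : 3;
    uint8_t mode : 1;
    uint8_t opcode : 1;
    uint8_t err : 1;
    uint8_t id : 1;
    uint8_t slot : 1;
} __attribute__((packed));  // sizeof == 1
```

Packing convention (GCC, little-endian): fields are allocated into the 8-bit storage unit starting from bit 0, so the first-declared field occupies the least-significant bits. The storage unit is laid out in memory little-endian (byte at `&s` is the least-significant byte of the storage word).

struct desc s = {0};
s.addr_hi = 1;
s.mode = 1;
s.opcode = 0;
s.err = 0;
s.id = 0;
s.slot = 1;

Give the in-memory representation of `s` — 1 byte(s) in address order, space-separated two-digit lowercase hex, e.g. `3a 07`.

[0+:3] addr_hi=1 & 0x7 = 0x1; word=0x01
[3+:1] mode=1 & 0x1 = 0x1; word=0x09
[4+:1] opcode=0 & 0x1 = 0x0; word=0x09
[5+:1] err=0 & 0x1 = 0x0; word=0x09
[6+:1] id=0 & 0x1 = 0x0; word=0x09
[7+:1] slot=1 & 0x1 = 0x1; word=0x89
word = 0x89 → little-endian bytes:
  [0]=0x89

89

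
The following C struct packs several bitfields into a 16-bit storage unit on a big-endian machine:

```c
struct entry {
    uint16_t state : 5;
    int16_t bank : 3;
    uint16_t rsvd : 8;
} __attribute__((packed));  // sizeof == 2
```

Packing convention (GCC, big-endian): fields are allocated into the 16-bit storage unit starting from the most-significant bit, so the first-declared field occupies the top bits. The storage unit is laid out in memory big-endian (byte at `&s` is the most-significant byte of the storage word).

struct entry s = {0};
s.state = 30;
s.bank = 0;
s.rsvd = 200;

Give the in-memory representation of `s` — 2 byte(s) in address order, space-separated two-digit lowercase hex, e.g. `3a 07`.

f0 c8

state:5 = 30 → 0x1e << 11 → word 0xf000
bank:3 = 0 → 0x0 << 8 → word 0xf000
rsvd:8 = 200 → 0xc8 << 0 → word 0xf0c8
word = 0xf0c8 → big-endian bytes:
  [0]=0xf0  [1]=0xc8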